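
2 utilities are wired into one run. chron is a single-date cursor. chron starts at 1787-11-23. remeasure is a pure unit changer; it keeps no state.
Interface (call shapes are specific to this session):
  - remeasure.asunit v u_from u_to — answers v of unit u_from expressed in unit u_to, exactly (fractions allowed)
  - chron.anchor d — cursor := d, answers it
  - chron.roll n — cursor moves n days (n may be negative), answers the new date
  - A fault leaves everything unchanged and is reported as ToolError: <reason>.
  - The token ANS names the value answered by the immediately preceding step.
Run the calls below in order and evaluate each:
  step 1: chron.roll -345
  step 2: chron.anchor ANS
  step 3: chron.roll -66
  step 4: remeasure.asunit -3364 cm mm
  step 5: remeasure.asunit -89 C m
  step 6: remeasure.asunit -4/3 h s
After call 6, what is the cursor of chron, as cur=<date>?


Answer: cur=1786-10-08

Derivation:
>> chron.roll(n='-345')
<< 1786-12-13
>> chron.anchor(d='ANS')
<< 1786-12-13
>> chron.roll(n='-66')
<< 1786-10-08
>> remeasure.asunit(v='-3364', u_from='cm', u_to='mm')
<< -33640
>> remeasure.asunit(v='-89', u_from='C', u_to='m')
<< ToolError: incompatible units
>> remeasure.asunit(v='-4/3', u_from='h', u_to='s')
<< -4800


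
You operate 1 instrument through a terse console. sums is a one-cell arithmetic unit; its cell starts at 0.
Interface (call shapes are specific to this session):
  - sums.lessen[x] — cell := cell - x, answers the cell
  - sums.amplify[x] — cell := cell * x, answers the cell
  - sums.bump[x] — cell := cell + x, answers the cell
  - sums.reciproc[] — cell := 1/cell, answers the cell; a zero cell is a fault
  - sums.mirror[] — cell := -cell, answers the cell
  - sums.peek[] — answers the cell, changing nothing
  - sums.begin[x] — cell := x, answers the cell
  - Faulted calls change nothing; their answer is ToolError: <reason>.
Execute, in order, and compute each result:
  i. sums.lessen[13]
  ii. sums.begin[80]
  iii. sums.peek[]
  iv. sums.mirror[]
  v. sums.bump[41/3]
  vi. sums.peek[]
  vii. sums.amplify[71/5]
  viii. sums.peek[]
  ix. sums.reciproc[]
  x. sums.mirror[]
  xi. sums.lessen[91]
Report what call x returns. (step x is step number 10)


→ lessen(x=13)
← -13
→ begin(x=80)
← 80
→ peek()
← 80
→ mirror()
← -80
→ bump(x=41/3)
← -199/3
→ peek()
← -199/3
→ amplify(x=71/5)
← -14129/15
→ peek()
← -14129/15
→ reciproc()
← -15/14129
→ mirror()
← 15/14129
→ lessen(x=91)
← -1285724/14129

Answer: 15/14129


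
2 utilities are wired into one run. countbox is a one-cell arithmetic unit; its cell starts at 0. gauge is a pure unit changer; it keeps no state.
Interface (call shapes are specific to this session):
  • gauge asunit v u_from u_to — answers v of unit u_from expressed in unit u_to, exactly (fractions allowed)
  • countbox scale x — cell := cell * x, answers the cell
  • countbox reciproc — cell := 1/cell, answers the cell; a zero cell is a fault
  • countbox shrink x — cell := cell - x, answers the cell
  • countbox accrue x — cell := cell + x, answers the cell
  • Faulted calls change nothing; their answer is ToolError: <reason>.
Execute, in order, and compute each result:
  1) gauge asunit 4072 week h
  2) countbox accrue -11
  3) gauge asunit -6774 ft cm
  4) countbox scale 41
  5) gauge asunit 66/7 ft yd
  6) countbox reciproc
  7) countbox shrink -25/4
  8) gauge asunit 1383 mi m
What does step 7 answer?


Answer: 11271/1804

Derivation:
! 1. gauge asunit(4072, week, h) : 684096
! 2. countbox accrue(-11) : -11
! 3. gauge asunit(-6774, ft, cm) : -5161788/25
! 4. countbox scale(41) : -451
! 5. gauge asunit(66/7, ft, yd) : 22/7
! 6. countbox reciproc() : -1/451
! 7. countbox shrink(-25/4) : 11271/1804
! 8. gauge asunit(1383, mi, m) : 278215344/125


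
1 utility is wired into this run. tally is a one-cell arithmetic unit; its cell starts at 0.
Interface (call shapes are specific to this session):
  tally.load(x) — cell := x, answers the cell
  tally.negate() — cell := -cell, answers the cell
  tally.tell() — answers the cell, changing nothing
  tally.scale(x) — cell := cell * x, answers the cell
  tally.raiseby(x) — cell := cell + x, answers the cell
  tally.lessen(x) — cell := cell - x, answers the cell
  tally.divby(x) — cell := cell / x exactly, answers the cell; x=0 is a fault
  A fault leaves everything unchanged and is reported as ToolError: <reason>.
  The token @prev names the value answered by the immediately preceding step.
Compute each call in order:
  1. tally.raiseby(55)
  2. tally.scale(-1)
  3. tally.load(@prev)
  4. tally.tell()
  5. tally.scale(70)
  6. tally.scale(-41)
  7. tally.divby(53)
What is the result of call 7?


Answer: 157850/53

Derivation:
Step: tally.raiseby[55]
Result: 55
Step: tally.scale[-1]
Result: -55
Step: tally.load[@prev]
Result: -55
Step: tally.tell[]
Result: -55
Step: tally.scale[70]
Result: -3850
Step: tally.scale[-41]
Result: 157850
Step: tally.divby[53]
Result: 157850/53


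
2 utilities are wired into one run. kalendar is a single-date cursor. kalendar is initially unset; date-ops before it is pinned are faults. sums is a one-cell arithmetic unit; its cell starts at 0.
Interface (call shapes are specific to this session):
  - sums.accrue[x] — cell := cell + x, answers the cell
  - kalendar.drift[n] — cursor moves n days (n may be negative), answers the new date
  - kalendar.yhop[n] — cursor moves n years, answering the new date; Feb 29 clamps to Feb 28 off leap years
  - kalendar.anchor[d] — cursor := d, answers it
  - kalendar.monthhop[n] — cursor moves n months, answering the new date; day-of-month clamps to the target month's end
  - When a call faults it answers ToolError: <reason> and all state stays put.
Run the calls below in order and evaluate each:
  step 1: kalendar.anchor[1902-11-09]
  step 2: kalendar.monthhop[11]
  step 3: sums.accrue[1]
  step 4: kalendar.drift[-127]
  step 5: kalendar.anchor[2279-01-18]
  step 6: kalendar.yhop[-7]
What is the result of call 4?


Answer: 1903-06-04

Derivation:
> kalendar.anchor 1902-11-09
  1902-11-09
> kalendar.monthhop 11
  1903-10-09
> sums.accrue 1
  1
> kalendar.drift -127
  1903-06-04
> kalendar.anchor 2279-01-18
  2279-01-18
> kalendar.yhop -7
  2272-01-18


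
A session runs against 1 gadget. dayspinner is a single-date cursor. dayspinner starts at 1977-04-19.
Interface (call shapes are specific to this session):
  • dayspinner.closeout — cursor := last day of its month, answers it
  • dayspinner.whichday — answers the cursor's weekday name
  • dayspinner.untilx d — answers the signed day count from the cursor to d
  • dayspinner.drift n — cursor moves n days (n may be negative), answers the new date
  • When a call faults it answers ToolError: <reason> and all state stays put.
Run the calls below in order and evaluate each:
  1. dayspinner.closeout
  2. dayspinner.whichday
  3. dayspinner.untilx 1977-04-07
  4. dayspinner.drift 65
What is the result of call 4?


Answer: 1977-07-04

Derivation:
;; closeout() : 1977-04-30
;; whichday() : Saturday
;; untilx(1977-04-07) : -23
;; drift(65) : 1977-07-04


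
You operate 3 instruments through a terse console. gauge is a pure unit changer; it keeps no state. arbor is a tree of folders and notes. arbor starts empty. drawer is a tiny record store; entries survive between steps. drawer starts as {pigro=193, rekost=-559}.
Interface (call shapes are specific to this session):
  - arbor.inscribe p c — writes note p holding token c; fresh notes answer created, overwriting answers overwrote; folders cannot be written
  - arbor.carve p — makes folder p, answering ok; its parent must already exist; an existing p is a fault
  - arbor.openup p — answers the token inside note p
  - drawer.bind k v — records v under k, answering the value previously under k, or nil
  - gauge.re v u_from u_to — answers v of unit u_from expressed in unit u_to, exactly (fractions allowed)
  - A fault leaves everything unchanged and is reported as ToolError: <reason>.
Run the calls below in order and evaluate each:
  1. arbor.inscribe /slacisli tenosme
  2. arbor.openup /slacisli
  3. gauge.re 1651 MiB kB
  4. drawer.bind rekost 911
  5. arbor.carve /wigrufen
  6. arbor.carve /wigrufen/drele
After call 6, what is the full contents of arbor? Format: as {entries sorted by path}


Answer: {slacisli=tenosme, wigrufen/, wigrufen/drele/}

Derivation:
CALL arbor.inscribe[/slacisli; tenosme]
RET  created
CALL arbor.openup[/slacisli]
RET  tenosme
CALL gauge.re[1651; MiB; kB]
RET  216399872/125
CALL drawer.bind[rekost; 911]
RET  -559
CALL arbor.carve[/wigrufen]
RET  ok
CALL arbor.carve[/wigrufen/drele]
RET  ok


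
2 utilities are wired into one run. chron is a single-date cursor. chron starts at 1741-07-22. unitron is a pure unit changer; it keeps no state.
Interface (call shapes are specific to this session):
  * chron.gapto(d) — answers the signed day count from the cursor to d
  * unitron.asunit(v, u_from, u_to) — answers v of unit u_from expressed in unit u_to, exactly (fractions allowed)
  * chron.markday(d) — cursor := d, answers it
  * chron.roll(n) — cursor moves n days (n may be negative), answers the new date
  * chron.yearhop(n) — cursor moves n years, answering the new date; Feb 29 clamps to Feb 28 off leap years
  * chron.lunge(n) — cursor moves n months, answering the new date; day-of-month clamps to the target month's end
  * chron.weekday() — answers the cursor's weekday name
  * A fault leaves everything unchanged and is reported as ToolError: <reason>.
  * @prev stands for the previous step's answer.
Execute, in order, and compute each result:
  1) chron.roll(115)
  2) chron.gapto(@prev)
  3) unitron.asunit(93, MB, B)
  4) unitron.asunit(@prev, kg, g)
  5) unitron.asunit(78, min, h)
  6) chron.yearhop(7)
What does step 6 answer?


·→ chron.roll(n='115')
·← 1741-11-14
·→ chron.gapto(d='@prev')
·← 0
·→ unitron.asunit(v='93', u_from='MB', u_to='B')
·← 93000000
·→ unitron.asunit(v='@prev', u_from='kg', u_to='g')
·← 93000000000
·→ unitron.asunit(v='78', u_from='min', u_to='h')
·← 13/10
·→ chron.yearhop(n='7')
·← 1748-11-14

Answer: 1748-11-14


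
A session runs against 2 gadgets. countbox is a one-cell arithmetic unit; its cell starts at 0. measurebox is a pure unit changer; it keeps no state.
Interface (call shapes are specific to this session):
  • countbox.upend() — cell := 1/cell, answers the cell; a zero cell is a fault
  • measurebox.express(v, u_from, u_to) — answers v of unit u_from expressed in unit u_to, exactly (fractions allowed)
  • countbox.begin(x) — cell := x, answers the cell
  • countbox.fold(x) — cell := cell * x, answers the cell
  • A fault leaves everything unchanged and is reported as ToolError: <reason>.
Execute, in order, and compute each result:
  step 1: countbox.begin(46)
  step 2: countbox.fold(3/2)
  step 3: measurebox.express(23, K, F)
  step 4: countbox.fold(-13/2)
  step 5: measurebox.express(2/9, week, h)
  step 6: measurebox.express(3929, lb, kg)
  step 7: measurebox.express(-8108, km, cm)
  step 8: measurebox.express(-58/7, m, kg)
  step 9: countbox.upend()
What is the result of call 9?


Answer: -2/897

Derivation:
→ countbox.begin(46)
← 46
→ countbox.fold(3/2)
← 69
→ measurebox.express(23, K, F)
← -41827/100
→ countbox.fold(-13/2)
← -897/2
→ measurebox.express(2/9, week, h)
← 112/3
→ measurebox.express(3929, lb, kg)
← 178216442173/100000000
→ measurebox.express(-8108, km, cm)
← -810800000
→ measurebox.express(-58/7, m, kg)
← ToolError: incompatible units
→ countbox.upend()
← -2/897


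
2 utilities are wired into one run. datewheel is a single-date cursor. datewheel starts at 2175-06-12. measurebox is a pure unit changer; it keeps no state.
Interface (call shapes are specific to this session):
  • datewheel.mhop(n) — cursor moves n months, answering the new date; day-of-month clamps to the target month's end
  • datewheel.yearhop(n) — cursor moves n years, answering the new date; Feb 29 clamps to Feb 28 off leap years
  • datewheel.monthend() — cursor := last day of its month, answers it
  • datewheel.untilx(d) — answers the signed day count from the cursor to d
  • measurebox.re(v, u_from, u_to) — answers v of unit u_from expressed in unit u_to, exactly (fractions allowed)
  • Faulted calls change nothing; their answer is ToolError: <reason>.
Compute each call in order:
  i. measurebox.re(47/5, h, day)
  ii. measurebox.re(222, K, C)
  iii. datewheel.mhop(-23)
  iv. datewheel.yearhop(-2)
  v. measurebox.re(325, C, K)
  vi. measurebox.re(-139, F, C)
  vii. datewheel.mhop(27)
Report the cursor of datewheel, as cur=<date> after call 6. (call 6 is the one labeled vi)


Answer: cur=2171-07-12

Derivation:
Act: measurebox.re[47/5; h; day]
Obs: 47/120
Act: measurebox.re[222; K; C]
Obs: -1023/20
Act: datewheel.mhop[-23]
Obs: 2173-07-12
Act: datewheel.yearhop[-2]
Obs: 2171-07-12
Act: measurebox.re[325; C; K]
Obs: 11963/20
Act: measurebox.re[-139; F; C]
Obs: -95
Act: datewheel.mhop[27]
Obs: 2173-10-12


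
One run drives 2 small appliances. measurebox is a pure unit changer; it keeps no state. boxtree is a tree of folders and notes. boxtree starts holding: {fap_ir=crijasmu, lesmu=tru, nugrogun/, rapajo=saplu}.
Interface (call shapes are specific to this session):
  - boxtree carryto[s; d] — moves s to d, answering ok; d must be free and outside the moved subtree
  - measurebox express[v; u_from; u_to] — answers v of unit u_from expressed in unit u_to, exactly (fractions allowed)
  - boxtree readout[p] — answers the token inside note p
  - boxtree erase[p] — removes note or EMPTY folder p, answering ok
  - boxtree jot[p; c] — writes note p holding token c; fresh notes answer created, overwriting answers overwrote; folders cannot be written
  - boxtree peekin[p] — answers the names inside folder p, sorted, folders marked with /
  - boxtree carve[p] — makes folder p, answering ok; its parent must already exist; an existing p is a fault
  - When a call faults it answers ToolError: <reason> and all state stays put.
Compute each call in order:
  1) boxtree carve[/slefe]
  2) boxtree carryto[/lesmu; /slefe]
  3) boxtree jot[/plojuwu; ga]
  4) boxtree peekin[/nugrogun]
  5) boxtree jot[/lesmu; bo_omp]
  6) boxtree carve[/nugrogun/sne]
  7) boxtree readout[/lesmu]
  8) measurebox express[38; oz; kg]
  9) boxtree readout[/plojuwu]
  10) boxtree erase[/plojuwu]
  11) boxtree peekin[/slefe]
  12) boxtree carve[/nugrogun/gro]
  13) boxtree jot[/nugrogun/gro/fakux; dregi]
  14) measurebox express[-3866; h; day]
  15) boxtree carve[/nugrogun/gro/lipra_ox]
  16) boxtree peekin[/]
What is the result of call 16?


Answer: [fap_ir, lesmu, nugrogun/, rapajo, slefe/]

Derivation:
> boxtree carve p=/slefe
= ok
> boxtree carryto s=/lesmu d=/slefe
= ToolError: exists
> boxtree jot p=/plojuwu c=ga
= created
> boxtree peekin p=/nugrogun
= []
> boxtree jot p=/lesmu c=bo_omp
= overwrote
> boxtree carve p=/nugrogun/sne
= ok
> boxtree readout p=/lesmu
= bo_omp
> measurebox express v=38 u_from=oz u_to=kg
= 861825503/800000000
> boxtree readout p=/plojuwu
= ga
> boxtree erase p=/plojuwu
= ok
> boxtree peekin p=/slefe
= []
> boxtree carve p=/nugrogun/gro
= ok
> boxtree jot p=/nugrogun/gro/fakux c=dregi
= created
> measurebox express v=-3866 u_from=h u_to=day
= -1933/12
> boxtree carve p=/nugrogun/gro/lipra_ox
= ok
> boxtree peekin p=/
= [fap_ir, lesmu, nugrogun/, rapajo, slefe/]


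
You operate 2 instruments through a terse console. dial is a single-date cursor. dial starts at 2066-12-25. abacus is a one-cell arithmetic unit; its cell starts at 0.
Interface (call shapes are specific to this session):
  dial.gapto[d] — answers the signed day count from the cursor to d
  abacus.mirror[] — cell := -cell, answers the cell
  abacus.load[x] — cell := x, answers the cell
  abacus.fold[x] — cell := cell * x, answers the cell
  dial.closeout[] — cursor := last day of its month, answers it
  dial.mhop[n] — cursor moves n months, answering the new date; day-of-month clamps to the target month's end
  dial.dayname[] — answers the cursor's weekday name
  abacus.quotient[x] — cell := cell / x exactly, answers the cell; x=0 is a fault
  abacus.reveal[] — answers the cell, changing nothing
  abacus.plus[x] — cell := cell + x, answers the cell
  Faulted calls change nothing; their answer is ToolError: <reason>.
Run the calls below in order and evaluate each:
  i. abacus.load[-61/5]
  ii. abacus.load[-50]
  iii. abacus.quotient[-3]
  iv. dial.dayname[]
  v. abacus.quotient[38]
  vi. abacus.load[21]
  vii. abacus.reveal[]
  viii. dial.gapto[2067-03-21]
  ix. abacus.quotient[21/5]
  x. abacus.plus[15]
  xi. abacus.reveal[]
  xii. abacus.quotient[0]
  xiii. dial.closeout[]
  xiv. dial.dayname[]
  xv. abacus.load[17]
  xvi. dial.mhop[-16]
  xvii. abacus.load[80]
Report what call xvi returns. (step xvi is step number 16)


·→ load(x: -61/5)
·← -61/5
·→ load(x: -50)
·← -50
·→ quotient(x: -3)
·← 50/3
·→ dayname()
·← Saturday
·→ quotient(x: 38)
·← 25/57
·→ load(x: 21)
·← 21
·→ reveal()
·← 21
·→ gapto(d: 2067-03-21)
·← 86
·→ quotient(x: 21/5)
·← 5
·→ plus(x: 15)
·← 20
·→ reveal()
·← 20
·→ quotient(x: 0)
·← ToolError: division by zero
·→ closeout()
·← 2066-12-31
·→ dayname()
·← Friday
·→ load(x: 17)
·← 17
·→ mhop(n: -16)
·← 2065-08-31
·→ load(x: 80)
·← 80

Answer: 2065-08-31


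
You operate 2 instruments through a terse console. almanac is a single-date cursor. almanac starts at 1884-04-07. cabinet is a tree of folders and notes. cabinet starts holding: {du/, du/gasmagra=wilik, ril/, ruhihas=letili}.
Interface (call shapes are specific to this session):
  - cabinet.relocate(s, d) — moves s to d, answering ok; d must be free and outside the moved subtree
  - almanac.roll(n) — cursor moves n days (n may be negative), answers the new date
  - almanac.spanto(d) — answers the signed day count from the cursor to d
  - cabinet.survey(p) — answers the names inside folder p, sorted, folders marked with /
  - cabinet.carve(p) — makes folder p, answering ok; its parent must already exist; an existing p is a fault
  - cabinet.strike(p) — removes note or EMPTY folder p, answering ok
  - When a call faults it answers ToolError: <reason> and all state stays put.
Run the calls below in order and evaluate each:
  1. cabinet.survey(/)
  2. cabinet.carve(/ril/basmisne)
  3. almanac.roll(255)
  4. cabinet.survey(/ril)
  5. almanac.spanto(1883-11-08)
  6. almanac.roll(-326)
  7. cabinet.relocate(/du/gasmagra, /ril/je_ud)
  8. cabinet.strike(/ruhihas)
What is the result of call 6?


Answer: 1884-01-27

Derivation:
>>> cabinet.survey p→/
:: [du/, ril/, ruhihas]
>>> cabinet.carve p→/ril/basmisne
:: ok
>>> almanac.roll n→255
:: 1884-12-18
>>> cabinet.survey p→/ril
:: [basmisne/]
>>> almanac.spanto d→1883-11-08
:: -406
>>> almanac.roll n→-326
:: 1884-01-27
>>> cabinet.relocate s→/du/gasmagra d→/ril/je_ud
:: ok
>>> cabinet.strike p→/ruhihas
:: ok


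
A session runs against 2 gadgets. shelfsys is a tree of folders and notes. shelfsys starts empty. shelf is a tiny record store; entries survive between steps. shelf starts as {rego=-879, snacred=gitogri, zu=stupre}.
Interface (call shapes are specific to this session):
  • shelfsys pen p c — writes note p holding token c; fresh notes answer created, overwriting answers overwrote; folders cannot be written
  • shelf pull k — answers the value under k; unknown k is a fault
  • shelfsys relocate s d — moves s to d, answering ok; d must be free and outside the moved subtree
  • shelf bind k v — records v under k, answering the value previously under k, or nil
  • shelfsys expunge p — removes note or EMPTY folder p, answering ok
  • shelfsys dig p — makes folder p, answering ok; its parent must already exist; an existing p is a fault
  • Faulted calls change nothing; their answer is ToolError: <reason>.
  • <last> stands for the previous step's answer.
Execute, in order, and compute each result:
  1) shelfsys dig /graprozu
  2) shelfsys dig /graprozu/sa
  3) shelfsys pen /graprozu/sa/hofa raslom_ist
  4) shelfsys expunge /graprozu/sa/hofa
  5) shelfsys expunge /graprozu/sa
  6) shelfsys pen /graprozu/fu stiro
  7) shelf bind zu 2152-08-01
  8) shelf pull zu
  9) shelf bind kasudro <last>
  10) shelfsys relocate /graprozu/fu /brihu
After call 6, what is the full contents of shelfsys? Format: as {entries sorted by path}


Answer: {graprozu/, graprozu/fu=stiro}

Derivation:
> shelfsys dig p=/graprozu
[out] ok
> shelfsys dig p=/graprozu/sa
[out] ok
> shelfsys pen p=/graprozu/sa/hofa c=raslom_ist
[out] created
> shelfsys expunge p=/graprozu/sa/hofa
[out] ok
> shelfsys expunge p=/graprozu/sa
[out] ok
> shelfsys pen p=/graprozu/fu c=stiro
[out] created
> shelf bind k=zu v=2152-08-01
[out] stupre
> shelf pull k=zu
[out] 2152-08-01
> shelf bind k=kasudro v=<last>
[out] nil
> shelfsys relocate s=/graprozu/fu d=/brihu
[out] ok


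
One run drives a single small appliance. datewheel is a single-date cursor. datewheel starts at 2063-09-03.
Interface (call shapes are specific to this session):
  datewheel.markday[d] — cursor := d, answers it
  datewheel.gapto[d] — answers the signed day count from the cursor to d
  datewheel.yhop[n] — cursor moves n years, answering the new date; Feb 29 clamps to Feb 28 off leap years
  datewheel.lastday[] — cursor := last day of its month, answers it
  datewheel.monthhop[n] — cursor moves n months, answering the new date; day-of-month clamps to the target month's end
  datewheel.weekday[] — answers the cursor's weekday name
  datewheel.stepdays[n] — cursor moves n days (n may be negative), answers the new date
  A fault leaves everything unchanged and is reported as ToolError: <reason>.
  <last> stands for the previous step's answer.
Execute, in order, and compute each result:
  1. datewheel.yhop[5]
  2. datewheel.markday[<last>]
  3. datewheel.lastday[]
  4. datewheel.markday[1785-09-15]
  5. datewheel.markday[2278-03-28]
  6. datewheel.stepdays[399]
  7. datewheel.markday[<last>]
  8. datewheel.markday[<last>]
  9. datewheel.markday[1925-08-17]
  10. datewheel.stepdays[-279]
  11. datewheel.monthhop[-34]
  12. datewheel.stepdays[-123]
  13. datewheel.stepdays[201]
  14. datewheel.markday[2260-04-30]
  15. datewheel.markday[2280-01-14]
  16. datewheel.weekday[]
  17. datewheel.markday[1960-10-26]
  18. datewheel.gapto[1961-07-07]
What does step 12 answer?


Now I run datewheel.yhop with n→5, giving 2068-09-03.
I use datewheel.markday with d→<last>, giving 2068-09-03.
I try datewheel.lastday(): 2068-09-30.
Then datewheel.markday with d→1785-09-15, giving 1785-09-15.
I call datewheel.markday with d→2278-03-28, giving 2278-03-28.
Using datewheel.stepdays with n→399, giving 2279-05-01.
I try datewheel.markday with d→<last>, and observe 2279-05-01.
I invoke datewheel.markday with d→<last>, which returns 2279-05-01.
Then datewheel.markday with d→1925-08-17, and see 1925-08-17.
Then datewheel.stepdays with n→-279, which returns 1924-11-11.
Invoking datewheel.monthhop with n→-34, which returns 1922-01-11.
I invoke datewheel.stepdays with n→-123, which returns 1921-09-10.
Calling datewheel.stepdays with n→201, and observe 1922-03-30.
Calling datewheel.markday with d→2260-04-30, — result: 2260-04-30.
Calling datewheel.markday with d→2280-01-14, yielding 2280-01-14.
Then datewheel.weekday(): Wednesday.
I use datewheel.markday with d→1960-10-26, yielding 1960-10-26.
I use datewheel.gapto with d→1961-07-07, giving 254.

Answer: 1921-09-10


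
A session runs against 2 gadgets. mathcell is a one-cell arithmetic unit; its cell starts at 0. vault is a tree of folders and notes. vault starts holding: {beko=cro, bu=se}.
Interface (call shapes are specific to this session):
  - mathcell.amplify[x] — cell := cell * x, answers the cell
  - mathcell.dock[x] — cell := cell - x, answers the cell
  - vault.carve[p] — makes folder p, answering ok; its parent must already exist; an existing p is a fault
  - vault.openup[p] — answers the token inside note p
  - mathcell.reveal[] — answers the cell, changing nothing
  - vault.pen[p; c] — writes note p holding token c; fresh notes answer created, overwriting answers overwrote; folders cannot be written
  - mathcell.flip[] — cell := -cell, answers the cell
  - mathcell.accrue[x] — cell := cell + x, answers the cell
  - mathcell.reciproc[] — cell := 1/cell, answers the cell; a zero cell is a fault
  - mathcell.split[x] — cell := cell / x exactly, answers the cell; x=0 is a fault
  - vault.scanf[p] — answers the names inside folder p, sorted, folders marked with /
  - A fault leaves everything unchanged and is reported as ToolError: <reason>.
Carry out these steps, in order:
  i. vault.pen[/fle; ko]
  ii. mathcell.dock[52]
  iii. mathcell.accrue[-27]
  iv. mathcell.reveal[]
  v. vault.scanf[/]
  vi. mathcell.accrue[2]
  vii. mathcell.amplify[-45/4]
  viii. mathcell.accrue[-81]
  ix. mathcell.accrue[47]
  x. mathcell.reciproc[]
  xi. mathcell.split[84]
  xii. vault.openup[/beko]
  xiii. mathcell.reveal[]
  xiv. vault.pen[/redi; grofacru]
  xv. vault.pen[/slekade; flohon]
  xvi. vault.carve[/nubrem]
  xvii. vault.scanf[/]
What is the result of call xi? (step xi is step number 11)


Answer: 1/69909

Derivation:
CALL pen[p=/fle; c=ko]
RET  created
CALL dock[x=52]
RET  -52
CALL accrue[x=-27]
RET  -79
CALL reveal[]
RET  -79
CALL scanf[p=/]
RET  [beko, bu, fle]
CALL accrue[x=2]
RET  -77
CALL amplify[x=-45/4]
RET  3465/4
CALL accrue[x=-81]
RET  3141/4
CALL accrue[x=47]
RET  3329/4
CALL reciproc[]
RET  4/3329
CALL split[x=84]
RET  1/69909
CALL openup[p=/beko]
RET  cro
CALL reveal[]
RET  1/69909
CALL pen[p=/redi; c=grofacru]
RET  created
CALL pen[p=/slekade; c=flohon]
RET  created
CALL carve[p=/nubrem]
RET  ok
CALL scanf[p=/]
RET  [beko, bu, fle, nubrem/, redi, slekade]


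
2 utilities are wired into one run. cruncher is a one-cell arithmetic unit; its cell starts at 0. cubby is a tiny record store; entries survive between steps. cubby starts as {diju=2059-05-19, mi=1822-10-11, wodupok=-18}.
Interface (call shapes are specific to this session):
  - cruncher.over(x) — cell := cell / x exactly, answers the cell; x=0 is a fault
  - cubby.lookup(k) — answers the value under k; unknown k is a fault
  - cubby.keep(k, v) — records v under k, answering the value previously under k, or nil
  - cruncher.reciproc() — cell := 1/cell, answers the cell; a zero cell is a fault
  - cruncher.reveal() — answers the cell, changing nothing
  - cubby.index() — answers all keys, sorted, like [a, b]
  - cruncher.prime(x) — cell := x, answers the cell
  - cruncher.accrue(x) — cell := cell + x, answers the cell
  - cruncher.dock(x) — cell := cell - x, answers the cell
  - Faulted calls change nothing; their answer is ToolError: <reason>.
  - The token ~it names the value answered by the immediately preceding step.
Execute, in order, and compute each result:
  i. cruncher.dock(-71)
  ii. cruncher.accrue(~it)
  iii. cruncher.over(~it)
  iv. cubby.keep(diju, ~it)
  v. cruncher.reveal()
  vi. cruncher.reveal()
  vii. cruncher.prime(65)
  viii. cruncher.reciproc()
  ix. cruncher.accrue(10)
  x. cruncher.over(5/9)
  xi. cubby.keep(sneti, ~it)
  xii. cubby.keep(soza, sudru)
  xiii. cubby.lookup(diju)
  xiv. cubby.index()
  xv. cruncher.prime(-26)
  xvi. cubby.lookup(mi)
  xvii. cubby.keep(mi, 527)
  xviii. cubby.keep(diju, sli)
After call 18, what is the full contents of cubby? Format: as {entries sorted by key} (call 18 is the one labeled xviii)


Do: cruncher.dock[x='-71']
See: 71
Do: cruncher.accrue[x='~it']
See: 142
Do: cruncher.over[x='~it']
See: 1
Do: cubby.keep[k='diju'; v='~it']
See: 2059-05-19
Do: cruncher.reveal[]
See: 1
Do: cruncher.reveal[]
See: 1
Do: cruncher.prime[x='65']
See: 65
Do: cruncher.reciproc[]
See: 1/65
Do: cruncher.accrue[x='10']
See: 651/65
Do: cruncher.over[x='5/9']
See: 5859/325
Do: cubby.keep[k='sneti'; v='~it']
See: nil
Do: cubby.keep[k='soza'; v='sudru']
See: nil
Do: cubby.lookup[k='diju']
See: 1
Do: cubby.index[]
See: [diju, mi, sneti, soza, wodupok]
Do: cruncher.prime[x='-26']
See: -26
Do: cubby.lookup[k='mi']
See: 1822-10-11
Do: cubby.keep[k='mi'; v='527']
See: 1822-10-11
Do: cubby.keep[k='diju'; v='sli']
See: 1

Answer: {diju=sli, mi=527, sneti=5859/325, soza=sudru, wodupok=-18}


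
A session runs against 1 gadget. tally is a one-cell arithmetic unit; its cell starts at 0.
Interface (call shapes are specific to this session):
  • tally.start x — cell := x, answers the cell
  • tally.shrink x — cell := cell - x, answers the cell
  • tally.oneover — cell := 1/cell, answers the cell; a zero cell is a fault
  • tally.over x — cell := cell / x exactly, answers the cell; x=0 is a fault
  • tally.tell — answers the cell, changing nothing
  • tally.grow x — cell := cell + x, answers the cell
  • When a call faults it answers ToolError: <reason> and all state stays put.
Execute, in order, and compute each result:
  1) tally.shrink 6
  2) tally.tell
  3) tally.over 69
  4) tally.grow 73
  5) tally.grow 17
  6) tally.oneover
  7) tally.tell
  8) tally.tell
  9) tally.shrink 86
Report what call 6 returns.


·→ tally.shrink(x='6')
·← -6
·→ tally.tell()
·← -6
·→ tally.over(x='69')
·← -2/23
·→ tally.grow(x='73')
·← 1677/23
·→ tally.grow(x='17')
·← 2068/23
·→ tally.oneover()
·← 23/2068
·→ tally.tell()
·← 23/2068
·→ tally.tell()
·← 23/2068
·→ tally.shrink(x='86')
·← -177825/2068

Answer: 23/2068


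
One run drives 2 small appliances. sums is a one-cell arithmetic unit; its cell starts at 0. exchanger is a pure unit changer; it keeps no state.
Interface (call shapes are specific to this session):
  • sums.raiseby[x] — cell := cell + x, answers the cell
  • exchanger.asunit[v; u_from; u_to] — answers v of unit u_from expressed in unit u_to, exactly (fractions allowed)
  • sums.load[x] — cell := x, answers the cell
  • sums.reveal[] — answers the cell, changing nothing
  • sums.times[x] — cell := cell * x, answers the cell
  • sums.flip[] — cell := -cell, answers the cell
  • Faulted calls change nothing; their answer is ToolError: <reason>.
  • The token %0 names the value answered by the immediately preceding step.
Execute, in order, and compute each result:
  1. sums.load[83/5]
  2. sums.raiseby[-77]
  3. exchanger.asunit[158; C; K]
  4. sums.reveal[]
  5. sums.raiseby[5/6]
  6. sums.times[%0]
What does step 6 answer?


Invoking sums.load on 83/5, giving 83/5.
I call sums.raiseby on -77, → -302/5.
Now I run exchanger.asunit on 158, C, K, and get 8623/20.
Invoking sums.reveal, and get -302/5.
Now I run sums.raiseby on 5/6, which returns -1787/30.
I run sums.times on %0, and see 3193369/900.

Answer: 3193369/900


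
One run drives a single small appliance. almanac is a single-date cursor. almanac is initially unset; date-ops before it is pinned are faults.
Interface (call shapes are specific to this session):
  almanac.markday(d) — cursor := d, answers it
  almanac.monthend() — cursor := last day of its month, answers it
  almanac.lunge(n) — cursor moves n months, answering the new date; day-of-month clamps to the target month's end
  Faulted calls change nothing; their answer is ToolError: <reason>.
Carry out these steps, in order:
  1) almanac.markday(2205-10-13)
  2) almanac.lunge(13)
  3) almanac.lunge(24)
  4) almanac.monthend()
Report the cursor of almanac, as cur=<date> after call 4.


Using markday using d→2205-10-13, and observe 2205-10-13.
Using lunge using n→13: 2206-11-13.
Calling lunge using n→24, — result: 2208-11-13.
Using monthend(), and observe 2208-11-30.

Answer: cur=2208-11-30


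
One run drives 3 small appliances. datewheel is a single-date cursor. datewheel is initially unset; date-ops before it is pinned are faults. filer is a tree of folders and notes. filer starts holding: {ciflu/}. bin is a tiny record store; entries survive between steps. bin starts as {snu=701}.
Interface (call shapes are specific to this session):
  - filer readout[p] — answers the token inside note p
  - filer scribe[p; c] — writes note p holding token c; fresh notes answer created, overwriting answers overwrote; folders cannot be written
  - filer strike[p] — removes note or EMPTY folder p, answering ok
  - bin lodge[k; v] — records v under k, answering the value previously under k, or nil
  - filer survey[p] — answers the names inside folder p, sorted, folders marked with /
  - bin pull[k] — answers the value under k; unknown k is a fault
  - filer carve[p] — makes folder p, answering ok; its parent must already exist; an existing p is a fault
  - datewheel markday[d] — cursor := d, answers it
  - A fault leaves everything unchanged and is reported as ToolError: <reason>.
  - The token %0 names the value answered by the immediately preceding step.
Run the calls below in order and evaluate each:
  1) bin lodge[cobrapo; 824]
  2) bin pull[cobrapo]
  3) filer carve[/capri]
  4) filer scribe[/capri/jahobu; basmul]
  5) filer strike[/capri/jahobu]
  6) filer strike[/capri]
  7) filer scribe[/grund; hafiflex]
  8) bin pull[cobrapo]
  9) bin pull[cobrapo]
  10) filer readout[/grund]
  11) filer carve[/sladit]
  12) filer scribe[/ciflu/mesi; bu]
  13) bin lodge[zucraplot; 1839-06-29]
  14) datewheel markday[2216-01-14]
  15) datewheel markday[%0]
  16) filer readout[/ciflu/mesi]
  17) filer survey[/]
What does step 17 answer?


·→ bin lodge(k: cobrapo, v: 824)
·← nil
·→ bin pull(k: cobrapo)
·← 824
·→ filer carve(p: /capri)
·← ok
·→ filer scribe(p: /capri/jahobu, c: basmul)
·← created
·→ filer strike(p: /capri/jahobu)
·← ok
·→ filer strike(p: /capri)
·← ok
·→ filer scribe(p: /grund, c: hafiflex)
·← created
·→ bin pull(k: cobrapo)
·← 824
·→ bin pull(k: cobrapo)
·← 824
·→ filer readout(p: /grund)
·← hafiflex
·→ filer carve(p: /sladit)
·← ok
·→ filer scribe(p: /ciflu/mesi, c: bu)
·← created
·→ bin lodge(k: zucraplot, v: 1839-06-29)
·← nil
·→ datewheel markday(d: 2216-01-14)
·← 2216-01-14
·→ datewheel markday(d: %0)
·← 2216-01-14
·→ filer readout(p: /ciflu/mesi)
·← bu
·→ filer survey(p: /)
·← [ciflu/, grund, sladit/]

Answer: [ciflu/, grund, sladit/]


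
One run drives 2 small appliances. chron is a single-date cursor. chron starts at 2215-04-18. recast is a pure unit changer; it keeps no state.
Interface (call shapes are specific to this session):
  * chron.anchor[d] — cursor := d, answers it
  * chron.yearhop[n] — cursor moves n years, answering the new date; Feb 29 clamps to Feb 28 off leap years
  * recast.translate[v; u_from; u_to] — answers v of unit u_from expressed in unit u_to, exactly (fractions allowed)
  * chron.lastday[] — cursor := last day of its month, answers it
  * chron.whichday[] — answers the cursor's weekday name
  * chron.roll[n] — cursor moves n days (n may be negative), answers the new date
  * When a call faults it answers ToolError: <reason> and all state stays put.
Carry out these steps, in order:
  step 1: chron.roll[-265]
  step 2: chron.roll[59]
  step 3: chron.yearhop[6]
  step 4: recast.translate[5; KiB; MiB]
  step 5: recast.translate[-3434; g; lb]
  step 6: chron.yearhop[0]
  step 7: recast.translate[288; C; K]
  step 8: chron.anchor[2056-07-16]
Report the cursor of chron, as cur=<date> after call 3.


Answer: cur=2220-09-24

Derivation:
[in] roll n: -265
:: 2214-07-27
[in] roll n: 59
:: 2214-09-24
[in] yearhop n: 6
:: 2220-09-24
[in] translate v: 5 u_from: KiB u_to: MiB
:: 5/1024
[in] translate v: -3434 u_from: g u_to: lb
:: -343400000/45359237
[in] yearhop n: 0
:: 2220-09-24
[in] translate v: 288 u_from: C u_to: K
:: 11223/20
[in] anchor d: 2056-07-16
:: 2056-07-16


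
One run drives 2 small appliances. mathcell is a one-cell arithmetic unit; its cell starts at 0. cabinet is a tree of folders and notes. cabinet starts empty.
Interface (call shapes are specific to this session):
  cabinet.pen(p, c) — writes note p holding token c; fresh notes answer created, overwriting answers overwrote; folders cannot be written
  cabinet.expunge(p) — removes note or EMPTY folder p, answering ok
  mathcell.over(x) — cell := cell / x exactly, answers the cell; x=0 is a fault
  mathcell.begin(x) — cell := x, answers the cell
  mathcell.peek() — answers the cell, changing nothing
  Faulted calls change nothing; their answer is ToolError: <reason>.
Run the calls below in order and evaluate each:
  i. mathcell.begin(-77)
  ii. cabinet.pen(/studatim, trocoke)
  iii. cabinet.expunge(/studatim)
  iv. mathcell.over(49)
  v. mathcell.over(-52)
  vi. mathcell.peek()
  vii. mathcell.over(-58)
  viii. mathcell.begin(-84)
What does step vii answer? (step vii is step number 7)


Using mathcell.begin using x='-77': -77.
Calling cabinet.pen using p='/studatim', c='trocoke', and see created.
I invoke cabinet.expunge using p='/studatim', and observe ok.
Invoking mathcell.over using x='49', giving -11/7.
Invoking mathcell.over using x='-52', which returns 11/364.
Next I call mathcell.peek, — result: 11/364.
I call mathcell.over using x='-58', — result: -11/21112.
Using mathcell.begin using x='-84': -84.

Answer: -11/21112


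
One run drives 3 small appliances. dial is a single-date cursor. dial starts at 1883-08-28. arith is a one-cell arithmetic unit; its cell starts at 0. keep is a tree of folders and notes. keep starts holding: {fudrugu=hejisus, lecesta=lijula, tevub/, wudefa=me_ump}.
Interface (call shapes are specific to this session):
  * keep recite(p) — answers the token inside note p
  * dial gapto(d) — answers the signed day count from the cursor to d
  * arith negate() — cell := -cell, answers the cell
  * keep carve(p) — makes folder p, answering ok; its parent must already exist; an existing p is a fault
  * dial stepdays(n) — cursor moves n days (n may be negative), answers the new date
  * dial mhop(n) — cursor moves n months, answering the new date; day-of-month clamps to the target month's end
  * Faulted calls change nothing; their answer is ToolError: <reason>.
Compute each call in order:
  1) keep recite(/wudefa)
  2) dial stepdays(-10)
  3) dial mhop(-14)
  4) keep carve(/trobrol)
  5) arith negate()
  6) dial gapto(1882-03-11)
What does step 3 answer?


$ keep recite p=/wudefa
= me_ump
$ dial stepdays n=-10
= 1883-08-18
$ dial mhop n=-14
= 1882-06-18
$ keep carve p=/trobrol
= ok
$ arith negate
= 0
$ dial gapto d=1882-03-11
= -99

Answer: 1882-06-18


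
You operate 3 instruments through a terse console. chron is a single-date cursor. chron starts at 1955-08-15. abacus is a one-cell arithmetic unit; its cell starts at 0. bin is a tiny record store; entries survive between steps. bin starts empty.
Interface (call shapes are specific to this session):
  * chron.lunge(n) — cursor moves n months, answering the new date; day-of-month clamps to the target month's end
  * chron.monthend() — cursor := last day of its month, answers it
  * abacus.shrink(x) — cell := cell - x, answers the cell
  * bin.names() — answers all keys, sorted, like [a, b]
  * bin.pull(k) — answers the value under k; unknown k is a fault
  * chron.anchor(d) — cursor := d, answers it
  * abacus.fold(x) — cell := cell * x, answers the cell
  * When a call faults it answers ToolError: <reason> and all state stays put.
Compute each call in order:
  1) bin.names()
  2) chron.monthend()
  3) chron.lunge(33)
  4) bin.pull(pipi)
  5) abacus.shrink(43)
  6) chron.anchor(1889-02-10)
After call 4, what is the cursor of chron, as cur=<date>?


Answer: cur=1958-05-31

Derivation:
Step: bin.names[]
Result: []
Step: chron.monthend[]
Result: 1955-08-31
Step: chron.lunge[n=33]
Result: 1958-05-31
Step: bin.pull[k=pipi]
Result: ToolError: no such key pipi
Step: abacus.shrink[x=43]
Result: -43
Step: chron.anchor[d=1889-02-10]
Result: 1889-02-10


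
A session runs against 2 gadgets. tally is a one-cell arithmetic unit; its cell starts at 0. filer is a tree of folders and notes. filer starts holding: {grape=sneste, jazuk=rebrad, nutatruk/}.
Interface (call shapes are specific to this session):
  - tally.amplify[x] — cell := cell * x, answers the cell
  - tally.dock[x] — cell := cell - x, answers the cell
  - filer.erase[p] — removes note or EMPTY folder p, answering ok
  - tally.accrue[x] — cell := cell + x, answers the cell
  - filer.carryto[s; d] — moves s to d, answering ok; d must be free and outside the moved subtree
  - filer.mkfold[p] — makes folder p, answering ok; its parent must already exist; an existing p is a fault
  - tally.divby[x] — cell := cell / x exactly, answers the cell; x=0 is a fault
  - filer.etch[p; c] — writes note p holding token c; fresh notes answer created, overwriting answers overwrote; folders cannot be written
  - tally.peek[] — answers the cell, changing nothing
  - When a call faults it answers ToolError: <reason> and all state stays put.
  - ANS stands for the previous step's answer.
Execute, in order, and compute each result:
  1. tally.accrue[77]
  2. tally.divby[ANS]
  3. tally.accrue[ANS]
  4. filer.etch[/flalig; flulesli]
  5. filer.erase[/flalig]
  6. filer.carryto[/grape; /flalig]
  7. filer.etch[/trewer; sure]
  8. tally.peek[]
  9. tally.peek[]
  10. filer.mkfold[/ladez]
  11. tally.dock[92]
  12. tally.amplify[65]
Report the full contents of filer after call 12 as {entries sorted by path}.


·→ tally.accrue(x: 77)
·← 77
·→ tally.divby(x: ANS)
·← 1
·→ tally.accrue(x: ANS)
·← 2
·→ filer.etch(p: /flalig, c: flulesli)
·← created
·→ filer.erase(p: /flalig)
·← ok
·→ filer.carryto(s: /grape, d: /flalig)
·← ok
·→ filer.etch(p: /trewer, c: sure)
·← created
·→ tally.peek()
·← 2
·→ tally.peek()
·← 2
·→ filer.mkfold(p: /ladez)
·← ok
·→ tally.dock(x: 92)
·← -90
·→ tally.amplify(x: 65)
·← -5850

Answer: {flalig=sneste, jazuk=rebrad, ladez/, nutatruk/, trewer=sure}
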